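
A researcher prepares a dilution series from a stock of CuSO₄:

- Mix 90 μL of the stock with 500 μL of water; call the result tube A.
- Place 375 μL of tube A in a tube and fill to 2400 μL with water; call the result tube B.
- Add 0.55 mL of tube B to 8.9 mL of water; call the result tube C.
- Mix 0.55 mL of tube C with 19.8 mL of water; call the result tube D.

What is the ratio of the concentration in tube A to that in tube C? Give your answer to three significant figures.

110

Step 1: 90 μL + 500 μL = 590 μL total → factor 590/90 = 6.5556
Step 2: 375 μL brought to 2400 μL → factor 2400/375 = 6.4
Step 3: 0.55 mL + 8.9 mL = 9.45 mL total → factor 9.45/0.55 = 17.182
Dilution factor to tube A = 6.5556; to tube C = 720.87
[tube A]/[tube C] = (factor to tube C)/(factor to tube A) = 720.87/6.5556 = 110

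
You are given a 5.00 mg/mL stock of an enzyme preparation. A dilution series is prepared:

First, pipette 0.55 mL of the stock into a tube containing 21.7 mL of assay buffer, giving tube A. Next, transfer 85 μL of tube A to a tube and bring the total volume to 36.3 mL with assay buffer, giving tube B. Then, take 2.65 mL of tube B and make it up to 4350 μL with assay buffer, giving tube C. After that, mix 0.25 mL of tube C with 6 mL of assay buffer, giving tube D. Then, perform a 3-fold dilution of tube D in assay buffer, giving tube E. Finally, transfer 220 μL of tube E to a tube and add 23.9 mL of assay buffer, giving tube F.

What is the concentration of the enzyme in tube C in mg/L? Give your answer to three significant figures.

0.176 mg/L

Step 1: 0.55 mL + 21.7 mL = 22.25 mL total → factor 22.25/0.55 = 40.455
Step 2: 85 μL brought to 36.3 mL → factor 36300/85 = 427.06
Step 3: 2.65 mL brought to 4350 μL → factor 4.35/2.65 = 1.6415
Dilution factor through tube C = 40.455 × 427.06 × 1.6415 = 28359
[tube C] = 5.00 mg/mL / 28359 = 0.0001763 mg/mL = 0.176 mg/L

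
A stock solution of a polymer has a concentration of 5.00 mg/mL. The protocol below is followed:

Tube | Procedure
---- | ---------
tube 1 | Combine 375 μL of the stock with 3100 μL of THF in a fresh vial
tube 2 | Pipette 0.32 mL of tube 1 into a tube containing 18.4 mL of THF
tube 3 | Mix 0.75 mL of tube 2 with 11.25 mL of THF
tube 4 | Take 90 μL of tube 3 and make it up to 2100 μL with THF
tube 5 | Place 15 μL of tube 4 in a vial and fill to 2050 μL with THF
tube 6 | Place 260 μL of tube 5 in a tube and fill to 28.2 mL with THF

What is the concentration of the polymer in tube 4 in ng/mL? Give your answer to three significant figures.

24.7 ng/mL

Step 1: 375 μL + 3100 μL = 3475 μL total → factor 3475/375 = 9.2667
Step 2: 0.32 mL + 18.4 mL = 18.72 mL total → factor 18.72/0.32 = 58.5
Step 3: 0.75 mL + 11.25 mL = 12 mL total → factor 12/0.75 = 16
Step 4: 90 μL brought to 2100 μL → factor 2100/90 = 23.333
Dilution factor through tube 4 = 9.2667 × 58.5 × 16 × 23.333 = 2.0238 × 10^5
[tube 4] = 5.00 mg/mL / 2.0238 × 10^5 = 2.471 × 10^-5 mg/mL = 24.7 ng/mL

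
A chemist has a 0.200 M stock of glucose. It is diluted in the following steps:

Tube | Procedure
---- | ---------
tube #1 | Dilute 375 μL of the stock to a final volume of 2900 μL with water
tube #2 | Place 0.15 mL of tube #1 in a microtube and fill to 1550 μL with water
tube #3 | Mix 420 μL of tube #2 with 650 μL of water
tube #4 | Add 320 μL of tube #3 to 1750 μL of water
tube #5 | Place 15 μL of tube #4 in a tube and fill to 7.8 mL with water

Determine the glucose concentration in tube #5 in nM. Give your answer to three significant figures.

292 nM

Step 1: 375 μL brought to 2900 μL → factor 2900/375 = 7.7333
Step 2: 0.15 mL brought to 1550 μL → factor 1.55/0.15 = 10.333
Step 3: 420 μL + 650 μL = 1070 μL total → factor 1070/420 = 2.5476
Step 4: 320 μL + 1750 μL = 2070 μL total → factor 2070/320 = 6.4688
Step 5: 15 μL brought to 7.8 mL → factor 7800/15 = 520
Overall dilution factor = 7.7333 × 10.333 × 2.5476 × 6.4688 × 520 = 6.848 × 10^5
Final = 0.200 M / 6.848 × 10^5 = 2.921 × 10^-7 M = 292 nM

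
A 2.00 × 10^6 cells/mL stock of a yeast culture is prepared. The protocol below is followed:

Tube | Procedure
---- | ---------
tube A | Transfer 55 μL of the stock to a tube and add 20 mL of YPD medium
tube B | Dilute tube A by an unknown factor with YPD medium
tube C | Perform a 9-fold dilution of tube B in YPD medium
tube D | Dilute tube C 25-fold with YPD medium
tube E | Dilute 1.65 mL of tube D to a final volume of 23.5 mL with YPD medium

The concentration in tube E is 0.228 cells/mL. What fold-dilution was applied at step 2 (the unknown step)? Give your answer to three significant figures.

Step 1: 55 μL + 20 mL = 20055 μL total → factor 20055/55 = 364.64
Step 2: unknown factor x
Step 3: 9-fold → factor 9
Step 4: 25-fold → factor 25
Step 5: 1.65 mL brought to 23.5 mL → factor 23.5/1.65 = 14.242
Product of known-step factors = 1.1685 × 10^6
Overall factor = 2.00 × 10^6 cells/mL / (0.228 cells/mL) = 8.7719 × 10^6
x = 8.7719 × 10^6 / 1.1685 × 10^6 = 7.51

7.51-fold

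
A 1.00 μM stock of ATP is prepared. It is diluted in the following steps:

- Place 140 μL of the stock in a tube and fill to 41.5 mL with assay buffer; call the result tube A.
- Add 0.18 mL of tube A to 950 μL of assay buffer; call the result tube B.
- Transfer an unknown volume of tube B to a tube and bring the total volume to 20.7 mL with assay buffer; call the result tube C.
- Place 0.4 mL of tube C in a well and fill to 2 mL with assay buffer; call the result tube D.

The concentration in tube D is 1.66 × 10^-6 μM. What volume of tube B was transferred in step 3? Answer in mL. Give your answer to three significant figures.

0.320 mL

Step 1: 140 μL brought to 41.5 mL → factor 41500/140 = 296.43
Step 2: 0.18 mL + 950 μL = 1.13 mL total → factor 1.13/0.18 = 6.2778
Step 3: v brought to 20.7 mL → factor = 20.7 mL/v
Step 4: 0.4 mL brought to 2 mL → factor 2/0.4 = 5
Product of known-step factors = 9304.6
Overall factor = 1.00 μM / (1.66 × 10^-6 μM) = 6.0241 × 10^5
Step-3 factor = 6.0241 × 10^5 / 9304.6 = 64.743
v = 20.7 mL / 64.743 = 0.320 mL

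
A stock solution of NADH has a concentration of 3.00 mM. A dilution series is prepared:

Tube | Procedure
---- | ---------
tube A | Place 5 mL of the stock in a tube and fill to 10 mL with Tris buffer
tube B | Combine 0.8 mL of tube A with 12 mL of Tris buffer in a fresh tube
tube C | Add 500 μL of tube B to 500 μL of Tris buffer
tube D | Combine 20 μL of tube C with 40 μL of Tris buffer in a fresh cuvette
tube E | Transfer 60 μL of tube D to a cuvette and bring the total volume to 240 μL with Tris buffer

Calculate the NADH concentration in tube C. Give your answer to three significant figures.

Step 1: 5 mL brought to 10 mL → factor 10/5 = 2
Step 2: 0.8 mL + 12 mL = 12.8 mL total → factor 12.8/0.8 = 16
Step 3: 500 μL + 500 μL = 1000 μL total → factor 1000/500 = 2
Dilution factor through tube C = 2 × 16 × 2 = 64
[tube C] = 3.00 mM / 64 = 0.0469 mM

0.0469 mM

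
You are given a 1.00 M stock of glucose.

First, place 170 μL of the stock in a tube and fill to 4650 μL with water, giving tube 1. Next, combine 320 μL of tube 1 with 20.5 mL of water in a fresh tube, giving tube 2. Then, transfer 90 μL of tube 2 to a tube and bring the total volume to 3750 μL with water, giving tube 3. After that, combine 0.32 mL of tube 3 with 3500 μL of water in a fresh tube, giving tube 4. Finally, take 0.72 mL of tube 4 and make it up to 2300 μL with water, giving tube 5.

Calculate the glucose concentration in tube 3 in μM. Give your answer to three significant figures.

13.5 μM

Step 1: 170 μL brought to 4650 μL → factor 4650/170 = 27.353
Step 2: 320 μL + 20.5 mL = 20820 μL total → factor 20820/320 = 65.062
Step 3: 90 μL brought to 3750 μL → factor 3750/90 = 41.667
Dilution factor through tube 3 = 27.353 × 65.062 × 41.667 = 74152
[tube 3] = 1.00 M / 74152 = 1.349 × 10^-5 M = 13.5 μM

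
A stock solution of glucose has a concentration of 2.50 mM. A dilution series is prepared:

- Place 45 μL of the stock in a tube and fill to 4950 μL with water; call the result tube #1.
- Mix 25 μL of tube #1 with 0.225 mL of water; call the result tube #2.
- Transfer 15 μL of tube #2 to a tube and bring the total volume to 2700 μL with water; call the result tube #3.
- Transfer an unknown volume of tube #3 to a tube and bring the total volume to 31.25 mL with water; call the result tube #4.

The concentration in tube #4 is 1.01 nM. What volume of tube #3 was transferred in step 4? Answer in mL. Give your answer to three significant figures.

Step 1: 45 μL brought to 4950 μL → factor 4950/45 = 110
Step 2: 25 μL + 0.225 mL = 250 μL total → factor 250/25 = 10
Step 3: 15 μL brought to 2700 μL → factor 2700/15 = 180
Step 4: v brought to 31.25 mL → factor = 31.25 mL/v
Product of known-step factors = 1.98 × 10^5
Overall factor = 2.50 mM / (1.01 nM) = 2.4752 × 10^6
Step-4 factor = 2.4752 × 10^6 / 1.98 × 10^5 = 12.501
v = 31.25 mL / 12.501 = 2.50 mL

2.50 mL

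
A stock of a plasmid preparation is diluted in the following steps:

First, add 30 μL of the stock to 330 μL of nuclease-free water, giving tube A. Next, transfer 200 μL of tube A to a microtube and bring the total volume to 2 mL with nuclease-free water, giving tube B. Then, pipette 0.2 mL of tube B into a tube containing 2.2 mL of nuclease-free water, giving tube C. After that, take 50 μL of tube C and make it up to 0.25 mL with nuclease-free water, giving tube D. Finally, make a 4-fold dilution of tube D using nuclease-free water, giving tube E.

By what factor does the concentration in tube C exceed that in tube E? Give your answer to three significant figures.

20.0

Step 1: 30 μL + 330 μL = 360 μL total → factor 360/30 = 12
Step 2: 200 μL brought to 2 mL → factor 2000/200 = 10
Step 3: 0.2 mL + 2.2 mL = 2.4 mL total → factor 2.4/0.2 = 12
Step 4: 50 μL brought to 0.25 mL → factor 250/50 = 5
Step 5: 4-fold → factor 4
Dilution factor to tube C = 1440; to tube E = 28800
[tube C]/[tube E] = (factor to tube E)/(factor to tube C) = 28800/1440 = 20.0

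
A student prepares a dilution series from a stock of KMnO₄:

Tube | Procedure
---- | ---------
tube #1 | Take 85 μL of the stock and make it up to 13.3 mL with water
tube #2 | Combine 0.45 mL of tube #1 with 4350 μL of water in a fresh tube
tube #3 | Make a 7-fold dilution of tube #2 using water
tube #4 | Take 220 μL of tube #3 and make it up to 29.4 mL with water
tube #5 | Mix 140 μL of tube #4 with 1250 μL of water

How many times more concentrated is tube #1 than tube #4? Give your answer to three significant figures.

9.98 × 10^3

Step 1: 85 μL brought to 13.3 mL → factor 13300/85 = 156.47
Step 2: 0.45 mL + 4350 μL = 4.8 mL total → factor 4.8/0.45 = 10.667
Step 3: 7-fold → factor 7
Step 4: 220 μL brought to 29.4 mL → factor 29400/220 = 133.64
Dilution factor to tube #1 = 156.47; to tube #4 = 1.5613 × 10^6
[tube #1]/[tube #4] = (factor to tube #4)/(factor to tube #1) = 1.5613 × 10^6/156.47 = 9.98 × 10^3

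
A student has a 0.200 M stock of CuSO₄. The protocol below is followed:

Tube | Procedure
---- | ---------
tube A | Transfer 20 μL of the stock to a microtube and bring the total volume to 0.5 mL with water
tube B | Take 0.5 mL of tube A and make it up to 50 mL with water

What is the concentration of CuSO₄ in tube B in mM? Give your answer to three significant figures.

0.0800 mM

Step 1: 20 μL brought to 0.5 mL → factor 500/20 = 25
Step 2: 0.5 mL brought to 50 mL → factor 50/0.5 = 100
Overall dilution factor = 25 × 100 = 2500
Final = 0.200 M / 2500 = 8.000 × 10^-5 M = 0.0800 mM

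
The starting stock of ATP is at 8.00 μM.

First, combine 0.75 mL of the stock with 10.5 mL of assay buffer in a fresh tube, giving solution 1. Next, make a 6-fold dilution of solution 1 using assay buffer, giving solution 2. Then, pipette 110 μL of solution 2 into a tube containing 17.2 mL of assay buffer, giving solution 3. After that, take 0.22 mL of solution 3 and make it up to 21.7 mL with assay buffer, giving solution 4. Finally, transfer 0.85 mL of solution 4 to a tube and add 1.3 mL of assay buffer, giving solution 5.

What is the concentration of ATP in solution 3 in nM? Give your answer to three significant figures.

0.565 nM

Step 1: 0.75 mL + 10.5 mL = 11.25 mL total → factor 11.25/0.75 = 15
Step 2: 6-fold → factor 6
Step 3: 110 μL + 17.2 mL = 17310 μL total → factor 17310/110 = 157.36
Dilution factor through solution 3 = 15 × 6 × 157.36 = 14163
[solution 3] = 8.00 μM / 14163 = 0.0005649 μM = 0.565 nM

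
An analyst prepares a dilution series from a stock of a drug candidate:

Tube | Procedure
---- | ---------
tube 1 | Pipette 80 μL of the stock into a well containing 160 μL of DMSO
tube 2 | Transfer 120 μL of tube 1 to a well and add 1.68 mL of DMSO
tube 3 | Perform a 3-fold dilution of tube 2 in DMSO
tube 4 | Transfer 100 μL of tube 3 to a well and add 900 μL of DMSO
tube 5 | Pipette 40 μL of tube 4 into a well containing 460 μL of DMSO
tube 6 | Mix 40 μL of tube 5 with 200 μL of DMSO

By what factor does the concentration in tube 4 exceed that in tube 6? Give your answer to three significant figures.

75.0

Step 1: 80 μL + 160 μL = 240 μL total → factor 240/80 = 3
Step 2: 120 μL + 1.68 mL = 1800 μL total → factor 1800/120 = 15
Step 3: 3-fold → factor 3
Step 4: 100 μL + 900 μL = 1000 μL total → factor 1000/100 = 10
Step 5: 40 μL + 460 μL = 500 μL total → factor 500/40 = 12.5
Step 6: 40 μL + 200 μL = 240 μL total → factor 240/40 = 6
Dilution factor to tube 4 = 1350; to tube 6 = 1.0125 × 10^5
[tube 4]/[tube 6] = (factor to tube 6)/(factor to tube 4) = 1.0125 × 10^5/1350 = 75.0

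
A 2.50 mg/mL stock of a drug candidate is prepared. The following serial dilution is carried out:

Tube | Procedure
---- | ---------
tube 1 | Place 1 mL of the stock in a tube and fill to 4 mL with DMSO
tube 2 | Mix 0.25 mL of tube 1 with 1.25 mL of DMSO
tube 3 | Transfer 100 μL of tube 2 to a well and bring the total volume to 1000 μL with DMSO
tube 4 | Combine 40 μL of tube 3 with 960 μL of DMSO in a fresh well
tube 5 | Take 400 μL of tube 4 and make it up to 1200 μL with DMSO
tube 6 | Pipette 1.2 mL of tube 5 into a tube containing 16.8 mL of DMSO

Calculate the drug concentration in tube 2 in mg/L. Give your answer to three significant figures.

104 mg/L

Step 1: 1 mL brought to 4 mL → factor 4/1 = 4
Step 2: 0.25 mL + 1.25 mL = 1.5 mL total → factor 1.5/0.25 = 6
Dilution factor through tube 2 = 4 × 6 = 24
[tube 2] = 2.50 mg/mL / 24 = 0.1042 mg/mL = 104 mg/L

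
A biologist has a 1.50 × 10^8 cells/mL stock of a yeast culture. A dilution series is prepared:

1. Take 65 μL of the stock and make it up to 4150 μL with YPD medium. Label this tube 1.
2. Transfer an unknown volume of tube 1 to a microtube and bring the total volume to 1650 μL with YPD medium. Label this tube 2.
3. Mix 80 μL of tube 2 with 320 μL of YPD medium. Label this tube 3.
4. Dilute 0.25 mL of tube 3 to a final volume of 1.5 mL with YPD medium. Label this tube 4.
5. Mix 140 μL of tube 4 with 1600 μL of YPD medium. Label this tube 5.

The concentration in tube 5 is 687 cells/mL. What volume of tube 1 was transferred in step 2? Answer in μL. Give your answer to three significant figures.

Step 1: 65 μL brought to 4150 μL → factor 4150/65 = 63.846
Step 2: v brought to 1650 μL → factor = 1650 μL/v
Step 3: 80 μL + 320 μL = 400 μL total → factor 400/80 = 5
Step 4: 0.25 mL brought to 1.5 mL → factor 1.5/0.25 = 6
Step 5: 140 μL + 1600 μL = 1740 μL total → factor 1740/140 = 12.429
Product of known-step factors = 23805
Overall factor = 1.50 × 10^8 cells/mL / (687 cells/mL) = 2.1834 × 10^5
Step-2 factor = 2.1834 × 10^5 / 23805 = 9.1719
v = 1650 μL / 9.1719 = 180 μL

180 μL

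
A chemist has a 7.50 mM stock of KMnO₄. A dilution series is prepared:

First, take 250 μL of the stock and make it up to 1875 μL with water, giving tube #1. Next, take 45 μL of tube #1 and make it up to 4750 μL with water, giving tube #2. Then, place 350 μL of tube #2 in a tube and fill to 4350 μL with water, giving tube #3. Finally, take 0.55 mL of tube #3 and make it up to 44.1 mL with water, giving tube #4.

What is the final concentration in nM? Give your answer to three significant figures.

9.51 nM

Step 1: 250 μL brought to 1875 μL → factor 1875/250 = 7.5
Step 2: 45 μL brought to 4750 μL → factor 4750/45 = 105.56
Step 3: 350 μL brought to 4350 μL → factor 4350/350 = 12.429
Step 4: 0.55 mL brought to 44.1 mL → factor 44.1/0.55 = 80.182
Overall dilution factor = 7.5 × 105.56 × 12.429 × 80.182 = 7.8893 × 10^5
Final = 7.50 mM / 7.8893 × 10^5 = 9.507 × 10^-6 mM = 9.51 nM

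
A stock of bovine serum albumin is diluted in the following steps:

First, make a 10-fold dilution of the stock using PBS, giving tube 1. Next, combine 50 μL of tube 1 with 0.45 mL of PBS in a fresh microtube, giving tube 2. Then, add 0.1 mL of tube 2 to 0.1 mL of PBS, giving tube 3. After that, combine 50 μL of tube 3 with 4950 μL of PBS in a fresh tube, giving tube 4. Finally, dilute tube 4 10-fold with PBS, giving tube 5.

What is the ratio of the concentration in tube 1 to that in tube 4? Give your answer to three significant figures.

Step 1: 10-fold → factor 10
Step 2: 50 μL + 0.45 mL = 500 μL total → factor 500/50 = 10
Step 3: 0.1 mL + 0.1 mL = 0.2 mL total → factor 0.2/0.1 = 2
Step 4: 50 μL + 4950 μL = 5000 μL total → factor 5000/50 = 100
Dilution factor to tube 1 = 10; to tube 4 = 20000
[tube 1]/[tube 4] = (factor to tube 4)/(factor to tube 1) = 20000/10 = 2.00 × 10^3

2.00 × 10^3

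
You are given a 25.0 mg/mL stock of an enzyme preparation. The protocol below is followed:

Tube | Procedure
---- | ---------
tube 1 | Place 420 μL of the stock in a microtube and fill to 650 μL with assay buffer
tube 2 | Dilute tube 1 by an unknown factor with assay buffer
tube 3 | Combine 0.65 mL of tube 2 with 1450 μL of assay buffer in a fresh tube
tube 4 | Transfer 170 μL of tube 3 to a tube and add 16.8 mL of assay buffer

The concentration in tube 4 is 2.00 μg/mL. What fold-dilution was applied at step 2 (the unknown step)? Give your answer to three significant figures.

25.0-fold

Step 1: 420 μL brought to 650 μL → factor 650/420 = 1.5476
Step 2: unknown factor x
Step 3: 0.65 mL + 1450 μL = 2.1 mL total → factor 2.1/0.65 = 3.2308
Step 4: 170 μL + 16.8 mL = 16970 μL total → factor 16970/170 = 99.824
Product of known-step factors = 499.12
Overall factor = 25.0 mg/mL / (2.00 μg/mL) = 12500
x = 12500 / 499.12 = 25.0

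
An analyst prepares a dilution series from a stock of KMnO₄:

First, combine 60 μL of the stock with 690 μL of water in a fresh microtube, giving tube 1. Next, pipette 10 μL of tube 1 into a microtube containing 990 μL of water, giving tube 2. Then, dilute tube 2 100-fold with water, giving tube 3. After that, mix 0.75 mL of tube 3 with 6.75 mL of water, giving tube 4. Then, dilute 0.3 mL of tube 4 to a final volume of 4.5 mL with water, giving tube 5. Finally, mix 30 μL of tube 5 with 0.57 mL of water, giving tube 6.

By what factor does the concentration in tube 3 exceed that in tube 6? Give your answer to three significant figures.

Step 1: 60 μL + 690 μL = 750 μL total → factor 750/60 = 12.5
Step 2: 10 μL + 990 μL = 1000 μL total → factor 1000/10 = 100
Step 3: 100-fold → factor 100
Step 4: 0.75 mL + 6.75 mL = 7.5 mL total → factor 7.5/0.75 = 10
Step 5: 0.3 mL brought to 4.5 mL → factor 4.5/0.3 = 15
Step 6: 30 μL + 0.57 mL = 600 μL total → factor 600/30 = 20
Dilution factor to tube 3 = 1.25 × 10^5; to tube 6 = 3.75 × 10^8
[tube 3]/[tube 6] = (factor to tube 6)/(factor to tube 3) = 3.75 × 10^8/1.25 × 10^5 = 3.00 × 10^3

3.00 × 10^3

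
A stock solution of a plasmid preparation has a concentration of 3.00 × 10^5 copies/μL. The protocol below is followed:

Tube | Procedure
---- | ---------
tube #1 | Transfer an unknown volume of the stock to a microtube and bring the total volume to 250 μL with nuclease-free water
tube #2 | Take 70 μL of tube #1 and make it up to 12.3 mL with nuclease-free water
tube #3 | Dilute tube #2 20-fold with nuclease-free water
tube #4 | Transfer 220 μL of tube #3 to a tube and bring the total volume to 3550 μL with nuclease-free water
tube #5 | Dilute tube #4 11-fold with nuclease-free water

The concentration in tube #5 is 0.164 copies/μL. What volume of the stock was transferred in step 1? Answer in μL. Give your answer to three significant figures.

Step 1: v brought to 250 μL → factor = 250 μL/v
Step 2: 70 μL brought to 12.3 mL → factor 12300/70 = 175.71
Step 3: 20-fold → factor 20
Step 4: 220 μL brought to 3550 μL → factor 3550/220 = 16.136
Step 5: 11-fold → factor 11
Product of known-step factors = 6.2379 × 10^5
Overall factor = 3.00 × 10^5 copies/μL / (0.164 copies/μL) = 1.8293 × 10^6
Step-1 factor = 1.8293 × 10^6 / 6.2379 × 10^5 = 2.9325
v = 250 μL / 2.9325 = 85.3 μL

85.3 μL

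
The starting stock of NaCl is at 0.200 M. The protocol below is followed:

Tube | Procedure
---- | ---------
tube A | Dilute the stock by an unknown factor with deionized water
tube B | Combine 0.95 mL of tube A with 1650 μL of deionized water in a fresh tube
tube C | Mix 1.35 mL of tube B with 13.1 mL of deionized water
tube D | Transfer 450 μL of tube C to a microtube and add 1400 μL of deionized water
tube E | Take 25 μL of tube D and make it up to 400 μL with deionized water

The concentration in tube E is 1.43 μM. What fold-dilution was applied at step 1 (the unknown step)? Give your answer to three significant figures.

Step 1: unknown factor x
Step 2: 0.95 mL + 1650 μL = 2.6 mL total → factor 2.6/0.95 = 2.7368
Step 3: 1.35 mL + 13.1 mL = 14.45 mL total → factor 14.45/1.35 = 10.704
Step 4: 450 μL + 1400 μL = 1850 μL total → factor 1850/450 = 4.1111
Step 5: 25 μL brought to 400 μL → factor 400/25 = 16
Product of known-step factors = 1926.9
Overall factor = 0.200 M / (1.43 μM) = 1.3986 × 10^5
x = 1.3986 × 10^5 / 1926.9 = 72.6

72.6-fold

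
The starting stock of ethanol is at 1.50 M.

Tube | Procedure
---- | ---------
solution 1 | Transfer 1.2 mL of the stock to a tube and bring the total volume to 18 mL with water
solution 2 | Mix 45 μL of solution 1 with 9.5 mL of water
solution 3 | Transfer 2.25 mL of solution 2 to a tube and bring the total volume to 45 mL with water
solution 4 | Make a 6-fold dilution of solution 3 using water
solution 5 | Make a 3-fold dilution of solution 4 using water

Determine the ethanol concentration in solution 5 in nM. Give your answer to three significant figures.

Step 1: 1.2 mL brought to 18 mL → factor 18/1.2 = 15
Step 2: 45 μL + 9.5 mL = 9545 μL total → factor 9545/45 = 212.11
Step 3: 2.25 mL brought to 45 mL → factor 45/2.25 = 20
Step 4: 6-fold → factor 6
Step 5: 3-fold → factor 3
Overall dilution factor = 15 × 212.11 × 20 × 6 × 3 = 1.1454 × 10^6
Final = 1.50 M / 1.1454 × 10^6 = 1.310 × 10^-6 M = 1.31 × 10^3 nM

1.31 × 10^3 nM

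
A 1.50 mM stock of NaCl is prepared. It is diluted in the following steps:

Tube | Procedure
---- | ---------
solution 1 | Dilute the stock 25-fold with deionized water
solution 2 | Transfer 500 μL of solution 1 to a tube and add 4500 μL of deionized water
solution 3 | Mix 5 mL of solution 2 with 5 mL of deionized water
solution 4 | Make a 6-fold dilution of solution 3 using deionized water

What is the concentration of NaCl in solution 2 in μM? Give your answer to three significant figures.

6.00 μM

Step 1: 25-fold → factor 25
Step 2: 500 μL + 4500 μL = 5000 μL total → factor 5000/500 = 10
Dilution factor through solution 2 = 25 × 10 = 250
[solution 2] = 1.50 mM / 250 = 0.006000 mM = 6.00 μM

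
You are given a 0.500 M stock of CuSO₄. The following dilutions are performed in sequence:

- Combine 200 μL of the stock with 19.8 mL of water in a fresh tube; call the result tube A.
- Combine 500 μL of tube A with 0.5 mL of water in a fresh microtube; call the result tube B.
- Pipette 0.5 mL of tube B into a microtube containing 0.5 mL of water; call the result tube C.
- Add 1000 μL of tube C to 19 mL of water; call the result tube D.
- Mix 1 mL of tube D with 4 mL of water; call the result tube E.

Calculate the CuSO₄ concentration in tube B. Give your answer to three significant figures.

Step 1: 200 μL + 19.8 mL = 20000 μL total → factor 20000/200 = 100
Step 2: 500 μL + 0.5 mL = 1000 μL total → factor 1000/500 = 2
Dilution factor through tube B = 100 × 2 = 200
[tube B] = 0.500 M / 200 = 0.00250 M

0.00250 M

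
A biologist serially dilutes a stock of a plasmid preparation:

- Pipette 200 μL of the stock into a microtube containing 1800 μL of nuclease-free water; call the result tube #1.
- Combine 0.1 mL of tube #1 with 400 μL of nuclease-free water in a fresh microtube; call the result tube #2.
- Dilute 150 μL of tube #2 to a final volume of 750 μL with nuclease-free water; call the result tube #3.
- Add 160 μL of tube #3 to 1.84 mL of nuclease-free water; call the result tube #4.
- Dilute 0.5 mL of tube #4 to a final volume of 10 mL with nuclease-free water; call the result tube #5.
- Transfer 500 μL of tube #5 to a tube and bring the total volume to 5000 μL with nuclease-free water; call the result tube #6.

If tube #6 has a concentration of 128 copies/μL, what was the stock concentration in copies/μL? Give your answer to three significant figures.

8.00 × 10^7 copies/μL

Step 1: 200 μL + 1800 μL = 2000 μL total → factor 2000/200 = 10
Step 2: 0.1 mL + 400 μL = 0.5 mL total → factor 0.5/0.1 = 5
Step 3: 150 μL brought to 750 μL → factor 750/150 = 5
Step 4: 160 μL + 1.84 mL = 2000 μL total → factor 2000/160 = 12.5
Step 5: 0.5 mL brought to 10 mL → factor 10/0.5 = 20
Step 6: 500 μL brought to 5000 μL → factor 5000/500 = 10
Overall dilution factor = 10 × 5 × 5 × 12.5 × 20 × 10 = 6.25 × 10^5
Stock = 128 copies/μL × 6.25 × 10^5 = 8.00 × 10^7 copies/μL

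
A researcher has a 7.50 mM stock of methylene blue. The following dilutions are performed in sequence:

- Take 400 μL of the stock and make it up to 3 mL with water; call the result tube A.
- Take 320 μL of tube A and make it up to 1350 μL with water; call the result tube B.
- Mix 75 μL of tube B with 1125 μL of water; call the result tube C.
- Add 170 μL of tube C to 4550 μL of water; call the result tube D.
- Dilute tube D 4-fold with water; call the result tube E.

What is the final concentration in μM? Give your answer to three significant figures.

Step 1: 400 μL brought to 3 mL → factor 3000/400 = 7.5
Step 2: 320 μL brought to 1350 μL → factor 1350/320 = 4.2188
Step 3: 75 μL + 1125 μL = 1200 μL total → factor 1200/75 = 16
Step 4: 170 μL + 4550 μL = 4720 μL total → factor 4720/170 = 27.765
Step 5: 4-fold → factor 4
Overall dilution factor = 7.5 × 4.2188 × 16 × 27.765 × 4 = 56224
Final = 7.50 mM / 56224 = 0.0001334 mM = 0.133 μM

0.133 μM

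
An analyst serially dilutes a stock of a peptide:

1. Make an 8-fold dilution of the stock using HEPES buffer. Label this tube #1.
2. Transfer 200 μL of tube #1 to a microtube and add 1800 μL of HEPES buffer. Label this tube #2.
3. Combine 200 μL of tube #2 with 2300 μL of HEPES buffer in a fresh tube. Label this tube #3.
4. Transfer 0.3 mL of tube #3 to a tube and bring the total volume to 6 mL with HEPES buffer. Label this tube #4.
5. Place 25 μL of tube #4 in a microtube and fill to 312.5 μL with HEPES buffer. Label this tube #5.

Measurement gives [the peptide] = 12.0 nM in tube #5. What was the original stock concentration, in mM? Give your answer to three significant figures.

Step 1: 8-fold → factor 8
Step 2: 200 μL + 1800 μL = 2000 μL total → factor 2000/200 = 10
Step 3: 200 μL + 2300 μL = 2500 μL total → factor 2500/200 = 12.5
Step 4: 0.3 mL brought to 6 mL → factor 6/0.3 = 20
Step 5: 25 μL brought to 312.5 μL → factor 312.5/25 = 12.5
Overall dilution factor = 8 × 10 × 12.5 × 20 × 12.5 = 2.5 × 10^5
Stock = 12.0 nM × 2.5 × 10^5 = 3.000 × 10^6 nM = 3.00 mM

3.00 mM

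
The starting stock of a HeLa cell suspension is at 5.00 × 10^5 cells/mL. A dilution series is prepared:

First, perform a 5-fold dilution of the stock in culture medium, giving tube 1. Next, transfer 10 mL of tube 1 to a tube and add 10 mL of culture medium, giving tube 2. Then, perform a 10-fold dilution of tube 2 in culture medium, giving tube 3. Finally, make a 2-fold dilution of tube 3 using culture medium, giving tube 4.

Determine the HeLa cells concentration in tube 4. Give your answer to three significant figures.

2.50 × 10^3 cells/mL

Step 1: 5-fold → factor 5
Step 2: 10 mL + 10 mL = 20 mL total → factor 20/10 = 2
Step 3: 10-fold → factor 10
Step 4: 2-fold → factor 2
Overall dilution factor = 5 × 2 × 10 × 2 = 200
Final = 5.00 × 10^5 cells/mL / 200 = 2.50 × 10^3 cells/mL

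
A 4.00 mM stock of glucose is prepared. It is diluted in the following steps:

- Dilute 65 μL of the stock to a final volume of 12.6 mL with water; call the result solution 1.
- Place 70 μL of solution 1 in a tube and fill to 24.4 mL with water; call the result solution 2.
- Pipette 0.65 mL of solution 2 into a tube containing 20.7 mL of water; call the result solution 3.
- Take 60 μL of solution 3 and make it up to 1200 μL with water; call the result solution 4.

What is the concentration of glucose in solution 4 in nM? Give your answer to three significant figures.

0.0901 nM

Step 1: 65 μL brought to 12.6 mL → factor 12600/65 = 193.85
Step 2: 70 μL brought to 24.4 mL → factor 24400/70 = 348.57
Step 3: 0.65 mL + 20.7 mL = 21.35 mL total → factor 21.35/0.65 = 32.846
Step 4: 60 μL brought to 1200 μL → factor 1200/60 = 20
Overall dilution factor = 193.85 × 348.57 × 32.846 × 20 = 4.4388 × 10^7
Final = 4.00 mM / 4.4388 × 10^7 = 9.011 × 10^-8 mM = 0.0901 nM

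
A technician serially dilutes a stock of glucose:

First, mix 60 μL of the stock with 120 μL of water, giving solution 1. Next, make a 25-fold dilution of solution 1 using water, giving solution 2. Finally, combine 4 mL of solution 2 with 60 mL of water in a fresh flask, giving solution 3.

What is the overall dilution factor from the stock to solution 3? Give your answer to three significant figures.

1.20 × 10^3

Step 1: 60 μL + 120 μL = 180 μL total → factor 180/60 = 3
Step 2: 25-fold → factor 25
Step 3: 4 mL + 60 mL = 64 mL total → factor 64/4 = 16
Overall dilution factor = 3 × 25 × 16 = 1200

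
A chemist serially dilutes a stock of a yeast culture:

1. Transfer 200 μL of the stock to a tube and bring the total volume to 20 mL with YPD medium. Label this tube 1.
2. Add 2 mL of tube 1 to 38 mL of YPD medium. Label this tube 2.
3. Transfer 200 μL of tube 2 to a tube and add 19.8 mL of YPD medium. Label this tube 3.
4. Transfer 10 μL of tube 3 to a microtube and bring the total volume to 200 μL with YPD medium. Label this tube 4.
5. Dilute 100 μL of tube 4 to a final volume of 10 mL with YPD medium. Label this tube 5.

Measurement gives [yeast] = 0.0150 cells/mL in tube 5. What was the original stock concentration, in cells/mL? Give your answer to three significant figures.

6.00 × 10^6 cells/mL

Step 1: 200 μL brought to 20 mL → factor 20000/200 = 100
Step 2: 2 mL + 38 mL = 40 mL total → factor 40/2 = 20
Step 3: 200 μL + 19.8 mL = 20000 μL total → factor 20000/200 = 100
Step 4: 10 μL brought to 200 μL → factor 200/10 = 20
Step 5: 100 μL brought to 10 mL → factor 10000/100 = 100
Overall dilution factor = 100 × 20 × 100 × 20 × 100 = 4 × 10^8
Stock = 0.0150 cells/mL × 4 × 10^8 = 6.00 × 10^6 cells/mL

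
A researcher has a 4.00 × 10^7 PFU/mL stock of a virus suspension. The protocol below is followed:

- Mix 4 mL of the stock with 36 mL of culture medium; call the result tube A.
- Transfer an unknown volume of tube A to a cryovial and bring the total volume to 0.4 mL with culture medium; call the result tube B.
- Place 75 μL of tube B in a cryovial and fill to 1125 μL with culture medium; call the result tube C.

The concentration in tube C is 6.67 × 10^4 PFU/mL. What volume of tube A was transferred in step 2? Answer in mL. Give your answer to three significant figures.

Step 1: 4 mL + 36 mL = 40 mL total → factor 40/4 = 10
Step 2: v brought to 0.4 mL → factor = 0.4 mL/v
Step 3: 75 μL brought to 1125 μL → factor 1125/75 = 15
Product of known-step factors = 150
Overall factor = 4.00 × 10^7 PFU/mL / (6.67 × 10^4 PFU/mL) = 599.7
Step-2 factor = 599.7 / 150 = 3.998
v = 0.4 mL / 3.998 = 0.100 mL

0.100 mL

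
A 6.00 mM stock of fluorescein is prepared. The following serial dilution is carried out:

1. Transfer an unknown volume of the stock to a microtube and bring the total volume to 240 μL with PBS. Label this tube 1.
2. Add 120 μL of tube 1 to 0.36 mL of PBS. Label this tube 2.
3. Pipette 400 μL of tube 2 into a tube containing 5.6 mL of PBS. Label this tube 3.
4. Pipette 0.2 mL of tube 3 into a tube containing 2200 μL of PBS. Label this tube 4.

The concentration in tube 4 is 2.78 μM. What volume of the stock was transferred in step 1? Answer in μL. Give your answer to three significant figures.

80.1 μL

Step 1: v brought to 240 μL → factor = 240 μL/v
Step 2: 120 μL + 0.36 mL = 480 μL total → factor 480/120 = 4
Step 3: 400 μL + 5.6 mL = 6000 μL total → factor 6000/400 = 15
Step 4: 0.2 mL + 2200 μL = 2.4 mL total → factor 2.4/0.2 = 12
Product of known-step factors = 720
Overall factor = 6.00 mM / (2.78 μM) = 2158.3
Step-1 factor = 2158.3 / 720 = 2.9976
v = 240 μL / 2.9976 = 80.1 μL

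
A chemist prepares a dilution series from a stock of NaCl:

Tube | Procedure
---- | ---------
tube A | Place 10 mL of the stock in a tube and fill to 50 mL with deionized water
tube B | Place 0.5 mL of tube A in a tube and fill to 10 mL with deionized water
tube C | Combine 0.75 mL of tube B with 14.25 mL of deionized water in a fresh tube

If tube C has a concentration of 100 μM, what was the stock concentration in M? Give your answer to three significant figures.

0.200 M

Step 1: 10 mL brought to 50 mL → factor 50/10 = 5
Step 2: 0.5 mL brought to 10 mL → factor 10/0.5 = 20
Step 3: 0.75 mL + 14.25 mL = 15 mL total → factor 15/0.75 = 20
Overall dilution factor = 5 × 20 × 20 = 2000
Stock = 100 μM × 2000 = 2.000 × 10^5 μM = 0.200 M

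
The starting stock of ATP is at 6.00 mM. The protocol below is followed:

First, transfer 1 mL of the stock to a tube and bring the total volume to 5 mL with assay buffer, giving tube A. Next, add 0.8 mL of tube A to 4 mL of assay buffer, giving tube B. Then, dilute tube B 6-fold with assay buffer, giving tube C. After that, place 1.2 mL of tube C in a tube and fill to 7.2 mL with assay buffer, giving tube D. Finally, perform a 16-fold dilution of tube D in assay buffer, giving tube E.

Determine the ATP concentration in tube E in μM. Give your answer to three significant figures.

Step 1: 1 mL brought to 5 mL → factor 5/1 = 5
Step 2: 0.8 mL + 4 mL = 4.8 mL total → factor 4.8/0.8 = 6
Step 3: 6-fold → factor 6
Step 4: 1.2 mL brought to 7.2 mL → factor 7.2/1.2 = 6
Step 5: 16-fold → factor 16
Overall dilution factor = 5 × 6 × 6 × 6 × 16 = 17280
Final = 6.00 mM / 17280 = 0.0003472 mM = 0.347 μM

0.347 μM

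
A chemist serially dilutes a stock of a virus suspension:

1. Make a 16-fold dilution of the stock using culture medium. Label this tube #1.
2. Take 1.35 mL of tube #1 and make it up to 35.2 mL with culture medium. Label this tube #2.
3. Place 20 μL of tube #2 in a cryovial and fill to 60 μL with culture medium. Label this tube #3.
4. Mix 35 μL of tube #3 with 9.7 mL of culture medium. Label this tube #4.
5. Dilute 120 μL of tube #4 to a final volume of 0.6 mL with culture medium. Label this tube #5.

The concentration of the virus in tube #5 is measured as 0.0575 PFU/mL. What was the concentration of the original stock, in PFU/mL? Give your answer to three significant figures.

1.00 × 10^5 PFU/mL

Step 1: 16-fold → factor 16
Step 2: 1.35 mL brought to 35.2 mL → factor 35.2/1.35 = 26.074
Step 3: 20 μL brought to 60 μL → factor 60/20 = 3
Step 4: 35 μL + 9.7 mL = 9735 μL total → factor 9735/35 = 278.14
Step 5: 120 μL brought to 0.6 mL → factor 600/120 = 5
Overall dilution factor = 16 × 26.074 × 3 × 278.14 × 5 = 1.7406 × 10^6
Stock = 0.0575 PFU/mL × 1.7406 × 10^6 = 1.00 × 10^5 PFU/mL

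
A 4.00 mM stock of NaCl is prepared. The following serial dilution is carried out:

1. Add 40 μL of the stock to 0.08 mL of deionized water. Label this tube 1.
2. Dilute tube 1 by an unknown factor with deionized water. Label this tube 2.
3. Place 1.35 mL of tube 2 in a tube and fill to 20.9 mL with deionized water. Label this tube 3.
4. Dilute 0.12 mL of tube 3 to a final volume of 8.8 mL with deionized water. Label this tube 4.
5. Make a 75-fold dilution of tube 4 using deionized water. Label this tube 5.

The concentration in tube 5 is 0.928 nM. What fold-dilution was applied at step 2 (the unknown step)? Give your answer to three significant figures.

Step 1: 40 μL + 0.08 mL = 120 μL total → factor 120/40 = 3
Step 2: unknown factor x
Step 3: 1.35 mL brought to 20.9 mL → factor 20.9/1.35 = 15.481
Step 4: 0.12 mL brought to 8.8 mL → factor 8.8/0.12 = 73.333
Step 5: 75-fold → factor 75
Product of known-step factors = 2.5544 × 10^5
Overall factor = 4.00 mM / (0.928 nM) = 4.3103 × 10^6
x = 4.3103 × 10^6 / 2.5544 × 10^5 = 16.9

16.9-fold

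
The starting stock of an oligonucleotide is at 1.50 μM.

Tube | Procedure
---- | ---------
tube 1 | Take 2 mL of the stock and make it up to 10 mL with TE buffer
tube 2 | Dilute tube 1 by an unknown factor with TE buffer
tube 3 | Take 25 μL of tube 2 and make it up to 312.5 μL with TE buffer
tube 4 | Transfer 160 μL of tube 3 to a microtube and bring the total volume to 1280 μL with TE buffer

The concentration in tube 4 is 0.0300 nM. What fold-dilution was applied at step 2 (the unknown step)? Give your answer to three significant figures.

100-fold

Step 1: 2 mL brought to 10 mL → factor 10/2 = 5
Step 2: unknown factor x
Step 3: 25 μL brought to 312.5 μL → factor 312.5/25 = 12.5
Step 4: 160 μL brought to 1280 μL → factor 1280/160 = 8
Product of known-step factors = 500
Overall factor = 1.50 μM / (0.0300 nM) = 50000
x = 50000 / 500 = 100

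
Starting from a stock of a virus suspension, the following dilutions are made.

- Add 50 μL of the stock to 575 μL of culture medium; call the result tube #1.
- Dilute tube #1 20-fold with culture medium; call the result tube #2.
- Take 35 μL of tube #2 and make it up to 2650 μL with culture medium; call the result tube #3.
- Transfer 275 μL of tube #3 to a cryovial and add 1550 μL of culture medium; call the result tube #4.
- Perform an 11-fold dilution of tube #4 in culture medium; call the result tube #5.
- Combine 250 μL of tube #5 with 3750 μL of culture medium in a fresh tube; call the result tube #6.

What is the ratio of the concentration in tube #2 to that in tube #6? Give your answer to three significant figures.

8.84 × 10^4

Step 1: 50 μL + 575 μL = 625 μL total → factor 625/50 = 12.5
Step 2: 20-fold → factor 20
Step 3: 35 μL brought to 2650 μL → factor 2650/35 = 75.714
Step 4: 275 μL + 1550 μL = 1825 μL total → factor 1825/275 = 6.6364
Step 5: 11-fold → factor 11
Step 6: 250 μL + 3750 μL = 4000 μL total → factor 4000/250 = 16
Dilution factor to tube #2 = 250; to tube #6 = 2.2109 × 10^7
[tube #2]/[tube #6] = (factor to tube #6)/(factor to tube #2) = 2.2109 × 10^7/250 = 8.84 × 10^4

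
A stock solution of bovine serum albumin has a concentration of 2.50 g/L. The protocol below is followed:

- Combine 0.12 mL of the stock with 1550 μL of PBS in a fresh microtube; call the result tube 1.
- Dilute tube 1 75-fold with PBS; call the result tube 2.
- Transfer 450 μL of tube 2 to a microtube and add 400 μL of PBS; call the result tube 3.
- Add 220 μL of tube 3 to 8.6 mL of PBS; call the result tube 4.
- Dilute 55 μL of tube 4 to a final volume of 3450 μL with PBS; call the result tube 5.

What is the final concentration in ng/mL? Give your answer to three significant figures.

Step 1: 0.12 mL + 1550 μL = 1.67 mL total → factor 1.67/0.12 = 13.917
Step 2: 75-fold → factor 75
Step 3: 450 μL + 400 μL = 850 μL total → factor 850/450 = 1.8889
Step 4: 220 μL + 8.6 mL = 8820 μL total → factor 8820/220 = 40.091
Step 5: 55 μL brought to 3450 μL → factor 3450/55 = 62.727
Overall dilution factor = 13.917 × 75 × 1.8889 × 40.091 × 62.727 = 4.958 × 10^6
Final = 2.50 g/L / 4.958 × 10^6 = 5.042 × 10^-7 g/L = 0.504 ng/mL

0.504 ng/mL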